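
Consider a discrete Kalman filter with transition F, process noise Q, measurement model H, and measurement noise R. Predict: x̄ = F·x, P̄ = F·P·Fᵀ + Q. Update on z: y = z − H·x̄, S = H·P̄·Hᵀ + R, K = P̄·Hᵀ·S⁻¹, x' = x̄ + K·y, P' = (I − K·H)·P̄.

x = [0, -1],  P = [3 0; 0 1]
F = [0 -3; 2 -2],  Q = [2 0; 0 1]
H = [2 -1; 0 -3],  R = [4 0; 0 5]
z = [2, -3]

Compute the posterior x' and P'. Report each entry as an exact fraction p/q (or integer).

x' = [10229/6253, 6508/6253]
P' = [6411/6253 1630/6253; 1630/6253 3360/6253]

x̄ = F·x = [3, 2]
P̄ = F·P·Fᵀ + Q = [11 6; 6 17]
y = z − H·x̄ = [-2, 3]
S = H·P̄·Hᵀ + R = [41 15; 15 158]
K = P̄·Hᵀ·S⁻¹ = [2798/6253 -978/6253; -25/6253 -2016/6253]
x' = x̄ + K·y = [10229/6253, 6508/6253]
P' = (I − K·H)·P̄ = [6411/6253 1630/6253; 1630/6253 3360/6253]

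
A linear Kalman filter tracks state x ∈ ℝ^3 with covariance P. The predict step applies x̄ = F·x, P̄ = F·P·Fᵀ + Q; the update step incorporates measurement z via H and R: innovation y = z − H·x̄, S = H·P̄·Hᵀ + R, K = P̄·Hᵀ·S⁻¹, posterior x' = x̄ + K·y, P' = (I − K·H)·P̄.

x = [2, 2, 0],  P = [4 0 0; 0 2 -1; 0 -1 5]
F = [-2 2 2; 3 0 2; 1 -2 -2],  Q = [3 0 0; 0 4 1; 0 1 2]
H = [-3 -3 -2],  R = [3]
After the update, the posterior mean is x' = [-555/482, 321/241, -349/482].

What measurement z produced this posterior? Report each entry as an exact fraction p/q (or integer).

z = [1]

x̄ = F·x = [0, 6, -2]
P̄ = F·P·Fᵀ + Q = [39 -8 -28; -8 60 -3; -28 -3 26]
S = H·P̄·Hᵀ + R = [482]
K = P̄·Hᵀ·S⁻¹ = [-37/482; -75/241; 41/482]
x' − x̄ = [-555/482, -1125/241, 615/482] = K·y
y = (KᵀK)⁻¹·Kᵀ·(x' − x̄) = [15]
z = y + H·x̄ = [15] + [-14] = [1]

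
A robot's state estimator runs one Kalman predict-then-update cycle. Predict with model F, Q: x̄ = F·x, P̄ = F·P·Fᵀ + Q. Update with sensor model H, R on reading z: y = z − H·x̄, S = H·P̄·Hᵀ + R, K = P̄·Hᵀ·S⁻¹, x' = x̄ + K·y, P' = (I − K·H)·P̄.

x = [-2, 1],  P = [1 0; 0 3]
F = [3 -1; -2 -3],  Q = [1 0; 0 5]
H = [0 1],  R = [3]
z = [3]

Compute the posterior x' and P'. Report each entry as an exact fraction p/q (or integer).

x' = [-89/13, 37/13]
P' = [166/13 3/13; 3/13 36/13]

x̄ = F·x = [-7, 1]
P̄ = F·P·Fᵀ + Q = [13 3; 3 36]
y = z − H·x̄ = [2]
S = H·P̄·Hᵀ + R = [39]
K = P̄·Hᵀ·S⁻¹ = [1/13; 12/13]
x' = x̄ + K·y = [-89/13, 37/13]
P' = (I − K·H)·P̄ = [166/13 3/13; 3/13 36/13]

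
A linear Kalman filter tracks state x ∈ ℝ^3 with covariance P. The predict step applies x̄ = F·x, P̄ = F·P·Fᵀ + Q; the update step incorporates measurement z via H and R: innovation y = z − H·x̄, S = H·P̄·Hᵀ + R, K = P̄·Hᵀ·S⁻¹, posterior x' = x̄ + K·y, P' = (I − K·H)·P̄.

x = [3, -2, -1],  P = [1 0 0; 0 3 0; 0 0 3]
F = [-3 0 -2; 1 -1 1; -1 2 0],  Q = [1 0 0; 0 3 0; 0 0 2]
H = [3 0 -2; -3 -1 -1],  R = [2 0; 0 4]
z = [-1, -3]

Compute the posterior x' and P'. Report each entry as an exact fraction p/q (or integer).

x̄ = F·x = [-7, 4, -7]
P̄ = F·P·Fᵀ + Q = [22 -9 3; -9 10 -7; 3 -7 15]
y = z − H·x̄ = [6, -27]
S = H·P̄·Hᵀ + R = [224 -146; -146 177]
K = P̄·Hᵀ·S⁻¹ = [465/4583 -1170/4583; 1203/18332 1739/9166; -6199/18332 -3437/9166]
x' = x̄ + K·y = [2299/4583, -3340/4583, 5020/4583]
P' = (I − K·H)·P̄ = [2726/4583 -7122/4583 3624/4583; -7122/4583 115487/18332 -43935/18332; 3624/4583 -43935/18332 27943/18332]

x' = [2299/4583, -3340/4583, 5020/4583]
P' = [2726/4583 -7122/4583 3624/4583; -7122/4583 115487/18332 -43935/18332; 3624/4583 -43935/18332 27943/18332]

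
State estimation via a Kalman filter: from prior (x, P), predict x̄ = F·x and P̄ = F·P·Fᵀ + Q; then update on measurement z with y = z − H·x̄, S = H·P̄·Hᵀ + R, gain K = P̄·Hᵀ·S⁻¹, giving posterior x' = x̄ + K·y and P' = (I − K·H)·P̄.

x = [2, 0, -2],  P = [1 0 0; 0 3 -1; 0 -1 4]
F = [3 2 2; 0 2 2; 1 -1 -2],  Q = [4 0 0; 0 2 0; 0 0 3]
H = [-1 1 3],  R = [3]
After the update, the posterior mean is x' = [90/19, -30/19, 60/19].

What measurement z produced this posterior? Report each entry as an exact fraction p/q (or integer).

z = [3]

x̄ = F·x = [2, -4, 6]
P̄ = F·P·Fᵀ + Q = [33 20 -13; 20 22 -16; -13 -16 19]
S = H·P̄·Hᵀ + R = [171]
K = P̄·Hᵀ·S⁻¹ = [-52/171; -46/171; 6/19]
x' − x̄ = [52/19, 46/19, -54/19] = K·y
y = (KᵀK)⁻¹·Kᵀ·(x' − x̄) = [-9]
z = y + H·x̄ = [-9] + [12] = [3]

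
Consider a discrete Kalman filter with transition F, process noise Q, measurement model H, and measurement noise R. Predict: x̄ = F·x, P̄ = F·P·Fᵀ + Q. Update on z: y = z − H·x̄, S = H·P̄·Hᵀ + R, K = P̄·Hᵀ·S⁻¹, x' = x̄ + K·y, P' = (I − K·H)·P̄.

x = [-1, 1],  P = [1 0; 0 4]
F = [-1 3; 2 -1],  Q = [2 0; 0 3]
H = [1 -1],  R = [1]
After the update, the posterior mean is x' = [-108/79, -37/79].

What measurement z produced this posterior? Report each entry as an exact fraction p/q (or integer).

z = [-1]

x̄ = F·x = [4, -3]
P̄ = F·P·Fᵀ + Q = [39 -14; -14 11]
S = H·P̄·Hᵀ + R = [79]
K = P̄·Hᵀ·S⁻¹ = [53/79; -25/79]
x' − x̄ = [-424/79, 200/79] = K·y
y = (KᵀK)⁻¹·Kᵀ·(x' − x̄) = [-8]
z = y + H·x̄ = [-8] + [7] = [-1]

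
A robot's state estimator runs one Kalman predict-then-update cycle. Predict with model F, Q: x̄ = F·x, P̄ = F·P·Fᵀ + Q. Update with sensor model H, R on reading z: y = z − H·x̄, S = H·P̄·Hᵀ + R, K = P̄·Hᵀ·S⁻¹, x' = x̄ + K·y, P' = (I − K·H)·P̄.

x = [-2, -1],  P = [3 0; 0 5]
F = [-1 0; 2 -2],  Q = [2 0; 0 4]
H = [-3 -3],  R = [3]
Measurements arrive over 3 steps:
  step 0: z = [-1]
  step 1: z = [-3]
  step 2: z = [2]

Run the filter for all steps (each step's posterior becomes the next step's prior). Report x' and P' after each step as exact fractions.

step 0: x' = [175/88, -73/44], P' = [437/88 -219/44; -219/44 117/22]
step 1: x' = [-12862/13855, 27096/13855], P' = [52441/13855 -53578/13855; -53578/13855 59304/13855]
step 2: x' = [-795/443788, -154759/221894], P' = [6502899/1775152 -3317393/887576; -3317393/887576 1838443/443788]

step 0: x̄ = F·x = [2, -2]
step 0: P̄ = F·P·Fᵀ + Q = [5 -6; -6 36]
step 0: y = z − H·x̄ = [-1]
step 0: S = H·P̄·Hᵀ + R = [264]
step 0: K = P̄·Hᵀ·S⁻¹ = [1/88; -15/44]
step 0: x' = x̄ + K·y = [175/88, -73/44]
step 0: P' = (I − K·H)·P̄ = [437/88 -219/44; -219/44 117/22]
step 1: x̄ = F·x = [-175/88, 321/44]
step 1: P̄ = F·P·Fᵀ + Q = [613/88 -875/44; -875/44 1869/22]
step 1: y = z − H·x̄ = [1137/88]
step 1: S = H·P̄·Hᵀ + R = [41565/88]
step 1: K = P̄·Hᵀ·S⁻¹ = [1137/13855; -5726/13855]
step 1: x' = x̄ + K·y = [-12862/13855, 27096/13855]
step 1: P' = (I − K·H)·P̄ = [52441/13855 -53578/13855; -53578/13855 59304/13855]
step 2: x̄ = F·x = [12862/13855, -79916/13855]
step 2: P̄ = F·P·Fᵀ + Q = [80151/13855 -212038/13855; -212038/13855 931024/13855]
step 2: y = z − H·x̄ = [-173452/13855]
step 2: S = H·P̄·Hᵀ + R = [5325456/13855]
step 2: K = P̄·Hᵀ·S⁻¹ = [131887/1775152; -359493/887576]
step 2: x' = x̄ + K·y = [-795/443788, -154759/221894]
step 2: P' = (I − K·H)·P̄ = [6502899/1775152 -3317393/887576; -3317393/887576 1838443/443788]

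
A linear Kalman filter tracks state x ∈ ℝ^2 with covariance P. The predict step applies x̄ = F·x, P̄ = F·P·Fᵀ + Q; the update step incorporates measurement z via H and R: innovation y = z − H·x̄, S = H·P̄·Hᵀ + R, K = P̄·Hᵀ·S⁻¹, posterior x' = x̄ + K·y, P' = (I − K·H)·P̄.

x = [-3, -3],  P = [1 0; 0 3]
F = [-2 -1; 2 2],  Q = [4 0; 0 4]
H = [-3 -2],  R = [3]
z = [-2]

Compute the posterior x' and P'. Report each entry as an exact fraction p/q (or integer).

x' = [545/62, -377/31]
P' = [513/62 -375/31; -375/31 570/31]

x̄ = F·x = [9, -12]
P̄ = F·P·Fᵀ + Q = [11 -10; -10 20]
y = z − H·x̄ = [1]
S = H·P̄·Hᵀ + R = [62]
K = P̄·Hᵀ·S⁻¹ = [-13/62; -5/31]
x' = x̄ + K·y = [545/62, -377/31]
P' = (I − K·H)·P̄ = [513/62 -375/31; -375/31 570/31]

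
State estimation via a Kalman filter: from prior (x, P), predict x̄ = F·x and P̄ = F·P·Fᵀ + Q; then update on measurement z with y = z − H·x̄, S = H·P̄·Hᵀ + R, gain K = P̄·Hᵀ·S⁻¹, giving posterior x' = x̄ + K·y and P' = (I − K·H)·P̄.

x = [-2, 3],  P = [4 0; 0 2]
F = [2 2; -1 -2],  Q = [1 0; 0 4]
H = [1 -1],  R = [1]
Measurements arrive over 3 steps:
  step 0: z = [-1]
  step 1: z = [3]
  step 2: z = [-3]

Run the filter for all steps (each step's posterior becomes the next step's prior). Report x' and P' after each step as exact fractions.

step 0: x' = [-139/74, -36/37], P' = [169/74 64/37; 64/37 80/37]
step 1: x' = [8789/7597, -13075/7597], P' = [13967/7597 9807/7597; 9807/7597 13170/7597]
step 2: x' = [-558446/617373, 1296815/617373], P' = [1125092/617373 791035/617373; 791035/617373 1066754/617373]

step 0: x̄ = F·x = [2, -4]
step 0: P̄ = F·P·Fᵀ + Q = [25 -16; -16 16]
step 0: y = z − H·x̄ = [-7]
step 0: S = H·P̄·Hᵀ + R = [74]
step 0: K = P̄·Hᵀ·S⁻¹ = [41/74; -16/37]
step 0: x' = x̄ + K·y = [-139/74, -36/37]
step 0: P' = (I − K·H)·P̄ = [169/74 64/37; 64/37 80/37]
step 1: x̄ = F·x = [-211/37, 283/74]
step 1: P̄ = F·P·Fᵀ + Q = [1207/37 -873/37; -873/37 1617/74]
step 1: y = z − H·x̄ = [927/74]
step 1: S = H·P̄·Hᵀ + R = [7597/74]
step 1: K = P̄·Hᵀ·S⁻¹ = [4160/7597; -3363/7597]
step 1: x' = x̄ + K·y = [8789/7597, -13075/7597]
step 1: P' = (I − K·H)·P̄ = [13967/7597 9807/7597; 9807/7597 13170/7597]
step 2: x̄ = F·x = [-8572/7597, 17361/7597]
step 2: P̄ = F·P·Fᵀ + Q = [194601/7597 -139456/7597; -139456/7597 136263/7597]
step 2: y = z − H·x̄ = [3142/7597]
step 2: S = H·P̄·Hᵀ + R = [617373/7597]
step 2: K = P̄·Hᵀ·S⁻¹ = [334057/617373; -275719/617373]
step 2: x' = x̄ + K·y = [-558446/617373, 1296815/617373]
step 2: P' = (I − K·H)·P̄ = [1125092/617373 791035/617373; 791035/617373 1066754/617373]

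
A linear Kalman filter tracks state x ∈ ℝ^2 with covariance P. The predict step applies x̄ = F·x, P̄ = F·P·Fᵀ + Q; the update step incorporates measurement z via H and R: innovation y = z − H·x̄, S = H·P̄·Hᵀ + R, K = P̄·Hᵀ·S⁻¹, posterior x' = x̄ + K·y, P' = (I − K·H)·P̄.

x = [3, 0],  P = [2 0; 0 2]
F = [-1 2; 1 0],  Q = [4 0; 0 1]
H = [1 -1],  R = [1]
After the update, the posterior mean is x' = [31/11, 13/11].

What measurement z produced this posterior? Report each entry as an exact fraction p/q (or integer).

x̄ = F·x = [-3, 3]
P̄ = F·P·Fᵀ + Q = [14 -2; -2 3]
S = H·P̄·Hᵀ + R = [22]
K = P̄·Hᵀ·S⁻¹ = [8/11; -5/22]
x' − x̄ = [64/11, -20/11] = K·y
y = (KᵀK)⁻¹·Kᵀ·(x' − x̄) = [8]
z = y + H·x̄ = [8] + [-6] = [2]

z = [2]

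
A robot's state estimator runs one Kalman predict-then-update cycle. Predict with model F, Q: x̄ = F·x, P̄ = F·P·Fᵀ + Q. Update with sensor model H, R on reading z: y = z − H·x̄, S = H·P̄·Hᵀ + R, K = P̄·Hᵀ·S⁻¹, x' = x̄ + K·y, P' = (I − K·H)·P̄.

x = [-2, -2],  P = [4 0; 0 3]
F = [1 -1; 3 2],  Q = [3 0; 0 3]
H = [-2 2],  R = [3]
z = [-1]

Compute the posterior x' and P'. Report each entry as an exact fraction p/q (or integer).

x' = [-152/199, -280/199]
P' = [1926/199 1914/199; 1914/199 2049/199]

x̄ = F·x = [0, -10]
P̄ = F·P·Fᵀ + Q = [10 6; 6 51]
y = z − H·x̄ = [19]
S = H·P̄·Hᵀ + R = [199]
K = P̄·Hᵀ·S⁻¹ = [-8/199; 90/199]
x' = x̄ + K·y = [-152/199, -280/199]
P' = (I − K·H)·P̄ = [1926/199 1914/199; 1914/199 2049/199]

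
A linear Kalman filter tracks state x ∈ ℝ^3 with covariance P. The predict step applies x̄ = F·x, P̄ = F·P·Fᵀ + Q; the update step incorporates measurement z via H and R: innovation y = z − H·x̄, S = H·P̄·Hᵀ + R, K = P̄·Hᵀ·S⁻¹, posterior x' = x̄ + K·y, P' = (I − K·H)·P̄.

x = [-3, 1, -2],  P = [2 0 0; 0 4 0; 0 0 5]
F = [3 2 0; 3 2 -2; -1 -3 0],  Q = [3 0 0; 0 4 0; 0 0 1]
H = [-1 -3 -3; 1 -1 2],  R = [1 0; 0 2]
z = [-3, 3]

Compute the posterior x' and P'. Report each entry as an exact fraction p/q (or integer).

x' = [-51302/6745, -7759/6745, 6294/1349]
P' = [118706/6745 14552/6745 -53961/6745; 14552/6745 3584/6745 -7917/6745; -53961/6745 -7917/6745 52161/13490]

x̄ = F·x = [-7, -3, 0]
P̄ = F·P·Fᵀ + Q = [37 34 -30; 34 58 -30; -30 -30 39]
y = z − H·x̄ = [-19, 7]
S = H·P̄·Hᵀ + R = [395 75; 75 185]
K = P̄·Hᵀ·S⁻¹ = [-479/6745 -1884/6745; -1553/6745 -2433/6745; -1059/13490 6117/13490]
x' = x̄ + K·y = [-51302/6745, -7759/6745, 6294/1349]
P' = (I − K·H)·P̄ = [118706/6745 14552/6745 -53961/6745; 14552/6745 3584/6745 -7917/6745; -53961/6745 -7917/6745 52161/13490]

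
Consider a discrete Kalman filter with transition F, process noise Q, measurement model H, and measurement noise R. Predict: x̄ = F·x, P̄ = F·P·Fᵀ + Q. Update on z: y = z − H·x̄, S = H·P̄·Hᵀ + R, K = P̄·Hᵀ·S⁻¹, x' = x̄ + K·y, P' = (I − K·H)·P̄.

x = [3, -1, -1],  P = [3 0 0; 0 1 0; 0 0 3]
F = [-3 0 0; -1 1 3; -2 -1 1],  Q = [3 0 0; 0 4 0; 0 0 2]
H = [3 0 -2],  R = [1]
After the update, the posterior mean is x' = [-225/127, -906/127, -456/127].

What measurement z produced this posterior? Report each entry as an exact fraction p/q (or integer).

z = [2]

x̄ = F·x = [-9, -7, -6]
P̄ = F·P·Fᵀ + Q = [30 9 18; 9 35 14; 18 14 18]
S = H·P̄·Hᵀ + R = [127]
K = P̄·Hᵀ·S⁻¹ = [54/127; -1/127; 18/127]
x' − x̄ = [918/127, -17/127, 306/127] = K·y
y = (KᵀK)⁻¹·Kᵀ·(x' − x̄) = [17]
z = y + H·x̄ = [17] + [-15] = [2]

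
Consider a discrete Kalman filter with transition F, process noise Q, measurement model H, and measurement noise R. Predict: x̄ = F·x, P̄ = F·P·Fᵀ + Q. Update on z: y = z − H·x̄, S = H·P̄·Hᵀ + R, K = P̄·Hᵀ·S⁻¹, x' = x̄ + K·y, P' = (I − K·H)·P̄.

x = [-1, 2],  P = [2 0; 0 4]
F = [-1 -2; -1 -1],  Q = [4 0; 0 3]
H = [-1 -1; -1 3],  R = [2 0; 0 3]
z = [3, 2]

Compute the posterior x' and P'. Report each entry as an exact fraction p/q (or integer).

x' = [-4919/1813, -512/1813]
P' = [2190/1813 354/1813; 354/1813 544/1813]

x̄ = F·x = [-3, -1]
P̄ = F·P·Fᵀ + Q = [22 10; 10 9]
y = z − H·x̄ = [-1, 2]
S = H·P̄·Hᵀ + R = [53 -25; -25 46]
K = P̄·Hᵀ·S⁻¹ = [-1272/1813 -376/1813; -449/1813 426/1813]
x' = x̄ + K·y = [-4919/1813, -512/1813]
P' = (I − K·H)·P̄ = [2190/1813 354/1813; 354/1813 544/1813]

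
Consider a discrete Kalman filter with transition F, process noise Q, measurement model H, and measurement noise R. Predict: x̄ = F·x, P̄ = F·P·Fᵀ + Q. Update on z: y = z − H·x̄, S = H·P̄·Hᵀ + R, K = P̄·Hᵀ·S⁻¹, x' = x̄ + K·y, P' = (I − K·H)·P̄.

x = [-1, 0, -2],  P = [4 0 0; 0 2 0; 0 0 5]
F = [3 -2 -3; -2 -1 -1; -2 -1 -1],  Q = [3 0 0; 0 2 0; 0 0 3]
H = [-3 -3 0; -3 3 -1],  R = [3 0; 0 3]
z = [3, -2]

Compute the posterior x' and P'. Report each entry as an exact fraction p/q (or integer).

x̄ = F·x = [3, 4, 4]
P̄ = F·P·Fᵀ + Q = [92 -5 -5; -5 25 23; -5 23 26]
y = z − H·x̄ = [24, -1]
S = H·P̄·Hᵀ + R = [966 657; 657 1004]
K = P̄·Hᵀ·S⁻¹ = [-24714/179405 -34933/179405; -34753/179405 34714/179405; -30774/179405 30502/179405]
x' = x̄ + K·y = [-19988/179405, -151166/179405, -51458/179405]
P' = (I − K·H)·P̄ = [64068/179405 -39354/179405 -205467/179405; -39354/179405 74107/179405 236241/179405; -205467/179405 236241/179405 1233618/179405]

x' = [-19988/179405, -151166/179405, -51458/179405]
P' = [64068/179405 -39354/179405 -205467/179405; -39354/179405 74107/179405 236241/179405; -205467/179405 236241/179405 1233618/179405]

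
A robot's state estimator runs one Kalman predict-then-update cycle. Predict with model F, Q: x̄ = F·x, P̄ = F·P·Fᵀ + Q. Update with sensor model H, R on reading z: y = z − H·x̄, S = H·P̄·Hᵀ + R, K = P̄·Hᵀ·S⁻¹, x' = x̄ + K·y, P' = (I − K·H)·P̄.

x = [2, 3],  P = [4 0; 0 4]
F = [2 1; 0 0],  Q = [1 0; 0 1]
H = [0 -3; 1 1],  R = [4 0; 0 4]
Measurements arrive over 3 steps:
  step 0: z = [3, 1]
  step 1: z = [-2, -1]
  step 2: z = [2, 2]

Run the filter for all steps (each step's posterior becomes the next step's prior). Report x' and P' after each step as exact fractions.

step 0: x̄ = F·x = [7, 0]
step 0: P̄ = F·P·Fᵀ + Q = [21 0; 0 1]
step 0: y = z − H·x̄ = [3, -6]
step 0: S = H·P̄·Hᵀ + R = [13 -3; -3 26]
step 0: K = P̄·Hᵀ·S⁻¹ = [9/47 39/47; -75/329 4/329]
step 0: x' = x̄ + K·y = [122/47, -249/329]
step 0: P' = (I − K·H)·P̄ = [168/47 -12/47; -12/47 100/329]
step 1: x̄ = F·x = [1459/329, 0]
step 1: P̄ = F·P·Fᵀ + Q = [4797/329 0; 0 1]
step 1: y = z − H·x̄ = [-2, -1788/329]
step 1: S = H·P̄·Hᵀ + R = [13 -3; -3 6442/329]
step 1: K = P̄·Hᵀ·S⁻¹ = [14391/80785 62361/80785; -18339/80785 1316/80785]
step 1: x' = x̄ + K·y = [-9439/80785, 29526/80785]
step 1: P' = (I − K·H)·P̄ = [268632/80785 -19188/80785; -19188/80785 24452/80785]
step 2: x̄ = F·x = [10648/80785, 0]
step 2: P̄ = F·P·Fᵀ + Q = [1103013/80785 0; 0 1]
step 2: y = z − H·x̄ = [2, 150922/80785]
step 2: S = H·P̄·Hᵀ + R = [13 -3; -3 1506938/80785]
step 2: K = P̄·Hᵀ·S⁻¹ = [3309039/18863129 14339169/18863129; -4278459/18863129 323140/18863129]
step 2: x' = x̄ + K·y = [35892704/18863129, -7953230/18863129]
step 2: P' = (I − K·H)·P̄ = [61768728/18863129 -4412052/18863129; -4412052/18863129 5704612/18863129]

step 0: x' = [122/47, -249/329], P' = [168/47 -12/47; -12/47 100/329]
step 1: x' = [-9439/80785, 29526/80785], P' = [268632/80785 -19188/80785; -19188/80785 24452/80785]
step 2: x' = [35892704/18863129, -7953230/18863129], P' = [61768728/18863129 -4412052/18863129; -4412052/18863129 5704612/18863129]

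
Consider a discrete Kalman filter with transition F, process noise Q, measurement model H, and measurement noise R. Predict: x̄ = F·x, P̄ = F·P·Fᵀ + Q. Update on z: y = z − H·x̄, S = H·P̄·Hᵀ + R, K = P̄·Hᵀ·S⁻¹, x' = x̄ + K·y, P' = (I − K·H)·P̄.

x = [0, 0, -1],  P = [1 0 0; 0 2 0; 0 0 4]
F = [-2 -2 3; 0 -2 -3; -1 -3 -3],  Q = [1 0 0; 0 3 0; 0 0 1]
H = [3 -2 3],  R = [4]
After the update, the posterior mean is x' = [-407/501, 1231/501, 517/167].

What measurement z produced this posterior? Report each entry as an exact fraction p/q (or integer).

x̄ = F·x = [-3, 3, 3]
P̄ = F·P·Fᵀ + Q = [49 -28 -22; -28 47 48; -22 48 56]
S = H·P̄·Hᵀ + R = [501]
K = P̄·Hᵀ·S⁻¹ = [137/501; -34/501; 2/167]
x' − x̄ = [1096/501, -272/501, 16/167] = K·y
y = (KᵀK)⁻¹·Kᵀ·(x' − x̄) = [8]
z = y + H·x̄ = [8] + [-6] = [2]

z = [2]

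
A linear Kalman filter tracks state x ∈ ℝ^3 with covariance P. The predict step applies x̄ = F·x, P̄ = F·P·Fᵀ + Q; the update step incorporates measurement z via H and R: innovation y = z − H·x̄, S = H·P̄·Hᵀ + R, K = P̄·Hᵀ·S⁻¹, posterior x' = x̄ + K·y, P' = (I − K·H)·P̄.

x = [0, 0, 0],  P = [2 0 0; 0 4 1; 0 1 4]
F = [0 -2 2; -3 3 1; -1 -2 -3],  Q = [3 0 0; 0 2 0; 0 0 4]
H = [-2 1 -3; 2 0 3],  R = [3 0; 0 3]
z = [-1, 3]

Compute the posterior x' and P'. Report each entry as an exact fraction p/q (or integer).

x' = [-43/381, 1187/762, 4537/4572]
P' = [3127/127 -67/127 -12563/762; -67/127 1247/254 1753/1524; -12563/762 1753/1524 103649/9144]

x̄ = F·x = [0, 0, 0]
P̄ = F·P·Fᵀ + Q = [27 -12 -6; -12 66 -41; -6 -41 70]
y = z − H·x̄ = [-1, 3]
S = H·P̄·Hᵀ + R = [1029 -813; -813 669]
K = P̄·Hᵀ·S⁻¹ = [-79/762 -55/762; 1277/1524 1217/1524; 361/9144 3145/9144]
x' = x̄ + K·y = [-43/381, 1187/762, 4537/4572]
P' = (I − K·H)·P̄ = [3127/127 -67/127 -12563/762; -67/127 1247/254 1753/1524; -12563/762 1753/1524 103649/9144]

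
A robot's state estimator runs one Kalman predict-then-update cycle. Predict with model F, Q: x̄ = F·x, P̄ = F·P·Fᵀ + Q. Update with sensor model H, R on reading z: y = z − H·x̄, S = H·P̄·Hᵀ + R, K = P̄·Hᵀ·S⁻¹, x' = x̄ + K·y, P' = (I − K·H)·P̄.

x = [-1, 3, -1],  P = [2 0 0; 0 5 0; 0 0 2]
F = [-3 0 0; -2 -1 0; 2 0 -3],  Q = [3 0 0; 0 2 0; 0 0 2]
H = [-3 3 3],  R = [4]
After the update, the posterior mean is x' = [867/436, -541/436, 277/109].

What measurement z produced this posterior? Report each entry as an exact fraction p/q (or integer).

x̄ = F·x = [3, -1, 1]
P̄ = F·P·Fᵀ + Q = [21 12 -12; 12 15 -8; -12 -8 28]
S = H·P̄·Hᵀ + R = [436]
K = P̄·Hᵀ·S⁻¹ = [-63/436; -15/436; 24/109]
x' − x̄ = [-441/436, -105/436, 168/109] = K·y
y = (KᵀK)⁻¹·Kᵀ·(x' − x̄) = [7]
z = y + H·x̄ = [7] + [-9] = [-2]

z = [-2]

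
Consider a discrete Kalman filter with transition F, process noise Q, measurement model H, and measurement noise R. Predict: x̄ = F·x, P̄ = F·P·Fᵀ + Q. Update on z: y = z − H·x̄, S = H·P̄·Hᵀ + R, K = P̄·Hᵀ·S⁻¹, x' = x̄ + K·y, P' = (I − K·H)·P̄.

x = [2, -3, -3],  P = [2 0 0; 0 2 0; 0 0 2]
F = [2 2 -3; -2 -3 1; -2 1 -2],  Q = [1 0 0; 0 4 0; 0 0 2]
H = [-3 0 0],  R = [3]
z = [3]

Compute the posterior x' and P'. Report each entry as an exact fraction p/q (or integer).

x' = [-49/53, 418/53, -149/53]
P' = [35/106 -13/53 4/53; -13/53 682/53 206/53; 4/53 206/53 964/53]

x̄ = F·x = [7, 2, -1]
P̄ = F·P·Fᵀ + Q = [35 -26 8; -26 32 -2; 8 -2 20]
y = z − H·x̄ = [24]
S = H·P̄·Hᵀ + R = [318]
K = P̄·Hᵀ·S⁻¹ = [-35/106; 13/53; -4/53]
x' = x̄ + K·y = [-49/53, 418/53, -149/53]
P' = (I − K·H)·P̄ = [35/106 -13/53 4/53; -13/53 682/53 206/53; 4/53 206/53 964/53]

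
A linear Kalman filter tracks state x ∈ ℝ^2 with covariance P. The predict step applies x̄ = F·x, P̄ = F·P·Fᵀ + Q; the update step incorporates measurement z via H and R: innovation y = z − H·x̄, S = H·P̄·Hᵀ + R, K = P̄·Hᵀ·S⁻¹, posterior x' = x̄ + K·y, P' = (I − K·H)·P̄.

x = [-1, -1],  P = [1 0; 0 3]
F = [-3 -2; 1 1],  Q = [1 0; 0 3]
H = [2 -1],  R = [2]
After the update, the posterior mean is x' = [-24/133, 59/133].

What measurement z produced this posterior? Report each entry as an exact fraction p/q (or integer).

z = [-1]

x̄ = F·x = [5, -2]
P̄ = F·P·Fᵀ + Q = [22 -9; -9 7]
S = H·P̄·Hᵀ + R = [133]
K = P̄·Hᵀ·S⁻¹ = [53/133; -25/133]
x' − x̄ = [-689/133, 325/133] = K·y
y = (KᵀK)⁻¹·Kᵀ·(x' − x̄) = [-13]
z = y + H·x̄ = [-13] + [12] = [-1]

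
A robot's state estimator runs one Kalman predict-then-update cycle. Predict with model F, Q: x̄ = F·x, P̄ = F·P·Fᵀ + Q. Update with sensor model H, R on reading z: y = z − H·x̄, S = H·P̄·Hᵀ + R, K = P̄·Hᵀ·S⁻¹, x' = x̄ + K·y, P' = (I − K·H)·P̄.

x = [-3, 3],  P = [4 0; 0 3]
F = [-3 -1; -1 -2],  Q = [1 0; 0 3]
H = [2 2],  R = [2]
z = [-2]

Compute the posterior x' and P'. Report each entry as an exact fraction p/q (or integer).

x̄ = F·x = [6, -3]
P̄ = F·P·Fᵀ + Q = [40 18; 18 19]
y = z − H·x̄ = [-8]
S = H·P̄·Hᵀ + R = [382]
K = P̄·Hᵀ·S⁻¹ = [58/191; 37/191]
x' = x̄ + K·y = [682/191, -869/191]
P' = (I − K·H)·P̄ = [912/191 -854/191; -854/191 891/191]

x' = [682/191, -869/191]
P' = [912/191 -854/191; -854/191 891/191]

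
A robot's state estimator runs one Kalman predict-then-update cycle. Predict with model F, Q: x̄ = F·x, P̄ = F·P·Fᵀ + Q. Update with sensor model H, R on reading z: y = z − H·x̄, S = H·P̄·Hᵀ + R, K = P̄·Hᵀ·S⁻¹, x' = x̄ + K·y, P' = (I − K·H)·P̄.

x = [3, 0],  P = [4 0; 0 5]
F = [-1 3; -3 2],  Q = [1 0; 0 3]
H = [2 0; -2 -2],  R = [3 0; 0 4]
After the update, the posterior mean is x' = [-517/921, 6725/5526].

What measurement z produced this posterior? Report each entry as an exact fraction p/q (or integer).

x̄ = F·x = [-3, -9]
P̄ = F·P·Fᵀ + Q = [50 42; 42 59]
S = H·P̄·Hᵀ + R = [203 -368; -368 776]
K = P̄·Hᵀ·S⁻¹ = [412/921 -23/921; -1144/2763 -5047/11052]
x' − x̄ = [2246/921, 56459/5526] = K·y
y = (KᵀK)⁻¹·Kᵀ·(x' − x̄) = [4, -26]
z = y + H·x̄ = [4, -26] + [-6, 24] = [-2, -2]

z = [-2, -2]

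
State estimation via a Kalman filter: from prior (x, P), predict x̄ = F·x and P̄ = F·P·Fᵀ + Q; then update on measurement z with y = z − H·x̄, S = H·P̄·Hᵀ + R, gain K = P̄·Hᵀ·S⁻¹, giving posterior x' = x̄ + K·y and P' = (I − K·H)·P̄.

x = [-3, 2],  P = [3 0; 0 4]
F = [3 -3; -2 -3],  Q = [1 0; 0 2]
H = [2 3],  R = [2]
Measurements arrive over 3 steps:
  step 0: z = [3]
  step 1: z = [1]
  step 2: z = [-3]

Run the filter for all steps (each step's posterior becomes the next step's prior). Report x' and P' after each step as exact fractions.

step 0: x̄ = F·x = [-15, 0]
step 0: P̄ = F·P·Fᵀ + Q = [64 18; 18 50]
step 0: y = z − H·x̄ = [33]
step 0: S = H·P̄·Hᵀ + R = [924]
step 0: K = P̄·Hᵀ·S⁻¹ = [13/66; 31/154]
step 0: x' = x̄ + K·y = [-17/2, 93/14]
step 0: P' = (I − K·H)·P̄ = [929/33 -205/11; -205/11 967/77]
step 1: x̄ = F·x = [-318/7, -41/14]
step 1: P̄ = F·P·Fᵀ + Q = [54119/77 2/77; 2/77 923/231]
step 1: y = z − H·x̄ = [1409/14]
step 1: S = H·P̄·Hᵀ + R = [219423/77]
step 1: K = P̄·Hᵀ·S⁻¹ = [108244/219423; 309/73141]
step 1: x' = x̄ + K·y = [925912/219423, -183100/73141]
step 1: P' = (I − K·H)·P̄ = [2054413/219423 -432482/73141; -432482/73141 865582/219423]
step 2: x̄ = F·x = [1475212/73141, -203924/219423]
step 2: P̄ = F·P·Fᵀ + Q = [16617802/73141 -214634/73141; -214634/73141 877384/219423]
step 2: y = z − H·x̄ = [-2965923/73141]
step 2: S = H·P̄·Hᵀ + R = [66674034/73141]
step 2: K = P̄·Hᵀ·S⁻¹ = [16295851/33337017; 74686/11112339]
step 2: x' = x̄ + K·y = [1286599/3704113, -13355990/11112339]
step 2: P' = (I − K·H)·P̄ = [312798952/33337017 -65889578/11112339; -65889578/11112339 43976176/11112339]

step 0: x' = [-17/2, 93/14], P' = [929/33 -205/11; -205/11 967/77]
step 1: x' = [925912/219423, -183100/73141], P' = [2054413/219423 -432482/73141; -432482/73141 865582/219423]
step 2: x' = [1286599/3704113, -13355990/11112339], P' = [312798952/33337017 -65889578/11112339; -65889578/11112339 43976176/11112339]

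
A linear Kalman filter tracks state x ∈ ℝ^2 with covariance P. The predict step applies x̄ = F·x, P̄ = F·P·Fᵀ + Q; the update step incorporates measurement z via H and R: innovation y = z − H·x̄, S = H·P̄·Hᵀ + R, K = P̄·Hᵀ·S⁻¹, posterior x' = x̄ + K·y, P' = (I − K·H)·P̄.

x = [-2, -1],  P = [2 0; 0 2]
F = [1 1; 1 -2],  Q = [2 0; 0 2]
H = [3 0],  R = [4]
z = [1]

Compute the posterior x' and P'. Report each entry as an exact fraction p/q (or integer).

x̄ = F·x = [-3, 0]
P̄ = F·P·Fᵀ + Q = [6 -2; -2 12]
y = z − H·x̄ = [10]
S = H·P̄·Hᵀ + R = [58]
K = P̄·Hᵀ·S⁻¹ = [9/29; -3/29]
x' = x̄ + K·y = [3/29, -30/29]
P' = (I − K·H)·P̄ = [12/29 -4/29; -4/29 330/29]

x' = [3/29, -30/29]
P' = [12/29 -4/29; -4/29 330/29]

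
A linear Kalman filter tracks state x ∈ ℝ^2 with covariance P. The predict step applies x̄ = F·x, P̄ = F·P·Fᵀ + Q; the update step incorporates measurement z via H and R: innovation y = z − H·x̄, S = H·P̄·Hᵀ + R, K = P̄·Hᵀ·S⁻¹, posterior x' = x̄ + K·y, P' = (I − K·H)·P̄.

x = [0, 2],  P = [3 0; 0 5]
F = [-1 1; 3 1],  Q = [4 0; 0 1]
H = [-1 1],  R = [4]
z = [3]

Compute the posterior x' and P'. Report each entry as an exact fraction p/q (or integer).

x̄ = F·x = [2, 2]
P̄ = F·P·Fᵀ + Q = [12 -4; -4 33]
y = z − H·x̄ = [3]
S = H·P̄·Hᵀ + R = [57]
K = P̄·Hᵀ·S⁻¹ = [-16/57; 37/57]
x' = x̄ + K·y = [22/19, 75/19]
P' = (I − K·H)·P̄ = [428/57 364/57; 364/57 512/57]

x' = [22/19, 75/19]
P' = [428/57 364/57; 364/57 512/57]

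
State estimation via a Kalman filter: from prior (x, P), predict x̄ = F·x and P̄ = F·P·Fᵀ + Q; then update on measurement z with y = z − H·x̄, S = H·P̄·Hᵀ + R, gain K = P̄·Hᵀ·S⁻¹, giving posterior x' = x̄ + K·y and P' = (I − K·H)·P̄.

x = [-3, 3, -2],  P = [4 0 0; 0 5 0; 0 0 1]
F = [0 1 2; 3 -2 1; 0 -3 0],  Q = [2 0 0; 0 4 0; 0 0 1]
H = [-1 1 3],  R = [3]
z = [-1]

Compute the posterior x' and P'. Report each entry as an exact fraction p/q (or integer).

x̄ = F·x = [-1, -17, -9]
P̄ = F·P·Fᵀ + Q = [11 -8 -15; -8 61 30; -15 30 46]
y = z − H·x̄ = [42]
S = H·P̄·Hᵀ + R = [775]
K = P̄·Hᵀ·S⁻¹ = [-64/775; 159/775; 183/775]
x' = x̄ + K·y = [-3463/775, -6497/775, 711/775]
P' = (I − K·H)·P̄ = [4429/775 3976/775 87/775; 3976/775 21994/775 -5847/775; 87/775 -5847/775 2161/775]

x' = [-3463/775, -6497/775, 711/775]
P' = [4429/775 3976/775 87/775; 3976/775 21994/775 -5847/775; 87/775 -5847/775 2161/775]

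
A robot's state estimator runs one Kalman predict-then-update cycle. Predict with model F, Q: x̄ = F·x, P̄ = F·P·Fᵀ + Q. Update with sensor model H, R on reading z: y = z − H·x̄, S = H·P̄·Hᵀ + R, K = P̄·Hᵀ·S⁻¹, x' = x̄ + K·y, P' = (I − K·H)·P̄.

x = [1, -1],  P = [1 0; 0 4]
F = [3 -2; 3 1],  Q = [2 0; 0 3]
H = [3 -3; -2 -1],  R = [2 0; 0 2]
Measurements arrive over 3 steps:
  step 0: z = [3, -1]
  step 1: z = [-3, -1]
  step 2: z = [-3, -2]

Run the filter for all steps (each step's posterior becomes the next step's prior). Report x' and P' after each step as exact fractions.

step 0: x' = [26118/35909, -9497/35909], P' = [8728/35909 6038/35909; 6038/35909 11270/35909]
step 1: x' = [6255360/34287341, 38677609/34287341], P' = [7853248/34287341 5400878/34287341; 5400878/34287341 10356992/34287341]
step 2: x' = [6595230749/31523513411, 40293487795/31523513411], P' = [7209089032/31523513411 4951667666/31523513411; 4951667666/31523513411 9503157272/31523513411]

step 0: x̄ = F·x = [5, 2]
step 0: P̄ = F·P·Fᵀ + Q = [27 1; 1 16]
step 0: y = z − H·x̄ = [-6, 11]
step 0: S = H·P̄·Hᵀ + R = [371 -111; -111 130]
step 0: K = P̄·Hᵀ·S⁻¹ = [4035/35909 -11747/35909; -7848/35909 -11673/35909]
step 0: x' = x̄ + K·y = [26118/35909, -9497/35909]
step 0: P' = (I − K·H)·P̄ = [8728/35909 6038/35909; 6038/35909 11270/35909]
step 1: x̄ = F·x = [97348/35909, 68857/35909]
step 1: P̄ = F·P·Fᵀ + Q = [122994/35909 37898/35909; 37898/35909 233777/35909]
step 1: y = z − H·x̄ = [-193200/35909, 227644/35909]
step 1: S = H·P̄·Hᵀ + R = [2600593/35909 77061/35909; 77061/35909 949163/35909]
step 1: K = P̄·Hᵀ·S⁻¹ = [3678555/34287341 -10553687/34287341; -7434171/34287341 -10579374/34287341]
step 1: x' = x̄ + K·y = [6255360/34287341, 38677609/34287341]
step 1: P' = (I − K·H)·P̄ = [7853248/34287341 5400878/34287341; 5400878/34287341 10356992/34287341]
step 2: x̄ = F·x = [-58589138/34287341, 57443689/34287341]
step 2: P̄ = F·P·Fᵀ + Q = [115871346/34287341 33762614/34287341; 33762614/34287341 216303515/34287341]
step 2: y = z − H·x̄ = [245236458/34287341, -11664479/3117031]
step 2: S = H·P̄·Hᵀ + R = [2450421379/34287341 4997301/3117031; 4997301/3117031 80310367/3117031]
step 2: K = P̄·Hᵀ·S⁻¹ = [3386132049/31523513411 -9684922865/31523513411; -6827234409/31523513411 -9703246302/31523513411]
step 2: x' = x̄ + K·y = [6595230749/31523513411, 40293487795/31523513411]
step 2: P' = (I − K·H)·P̄ = [7209089032/31523513411 4951667666/31523513411; 4951667666/31523513411 9503157272/31523513411]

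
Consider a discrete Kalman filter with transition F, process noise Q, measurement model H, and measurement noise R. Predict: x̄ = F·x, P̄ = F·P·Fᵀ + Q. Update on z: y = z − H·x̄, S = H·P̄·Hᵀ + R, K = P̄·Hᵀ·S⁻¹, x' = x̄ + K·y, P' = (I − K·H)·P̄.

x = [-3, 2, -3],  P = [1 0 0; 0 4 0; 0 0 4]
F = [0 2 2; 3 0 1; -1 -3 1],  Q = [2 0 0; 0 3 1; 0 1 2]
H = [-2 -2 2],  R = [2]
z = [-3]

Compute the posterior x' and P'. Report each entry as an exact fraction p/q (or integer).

x̄ = F·x = [-2, -12, -6]
P̄ = F·P·Fᵀ + Q = [34 8 -16; 8 16 2; -16 2 43]
y = z − H·x̄ = [-19]
S = H·P̄·Hᵀ + R = [550]
K = P̄·Hᵀ·S⁻¹ = [-58/275; -2/25; 57/275]
x' = x̄ + K·y = [552/275, -262/25, -2733/275]
P' = (I − K·H)·P̄ = [2622/275 -32/25 2212/275; -32/25 312/25 278/25; 2212/275 278/25 5327/275]

x' = [552/275, -262/25, -2733/275]
P' = [2622/275 -32/25 2212/275; -32/25 312/25 278/25; 2212/275 278/25 5327/275]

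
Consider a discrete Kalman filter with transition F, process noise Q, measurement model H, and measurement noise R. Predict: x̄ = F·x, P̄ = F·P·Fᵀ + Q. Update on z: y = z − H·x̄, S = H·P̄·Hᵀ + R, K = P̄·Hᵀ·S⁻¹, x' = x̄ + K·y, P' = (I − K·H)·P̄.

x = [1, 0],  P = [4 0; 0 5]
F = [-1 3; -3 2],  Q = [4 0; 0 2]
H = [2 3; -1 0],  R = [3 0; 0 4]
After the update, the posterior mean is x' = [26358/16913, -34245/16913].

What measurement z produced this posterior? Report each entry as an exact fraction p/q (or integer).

x̄ = F·x = [-1, -3]
P̄ = F·P·Fᵀ + Q = [53 42; 42 58]
S = H·P̄·Hᵀ + R = [1241 -232; -232 57]
K = P̄·Hᵀ·S⁻¹ = [928/16913 -11949/16913; 4962/16913 7734/16913]
x' − x̄ = [43271/16913, 16494/16913] = K·y
y = (KᵀK)⁻¹·Kᵀ·(x' − x̄) = [8, -3]
z = y + H·x̄ = [8, -3] + [-11, 1] = [-3, -2]

z = [-3, -2]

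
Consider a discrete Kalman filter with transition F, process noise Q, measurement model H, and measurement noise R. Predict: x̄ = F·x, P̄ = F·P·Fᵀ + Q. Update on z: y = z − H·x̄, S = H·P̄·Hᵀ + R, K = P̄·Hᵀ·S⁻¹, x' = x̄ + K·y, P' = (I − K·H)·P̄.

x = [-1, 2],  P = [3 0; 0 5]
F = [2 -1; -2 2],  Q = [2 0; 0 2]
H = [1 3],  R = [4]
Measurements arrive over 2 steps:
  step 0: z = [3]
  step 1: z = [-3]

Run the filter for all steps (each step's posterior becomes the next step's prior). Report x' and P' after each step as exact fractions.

step 0: x' = [-271/197, 302/197], P' = [1534/197 -574/197; -574/197 298/197]
step 1: x' = [922/609, -291/203], P' = [219308/29841 -29124/9947; -29124/9947 15656/9947]

step 0: x̄ = F·x = [-4, 6]
step 0: P̄ = F·P·Fᵀ + Q = [19 -22; -22 34]
step 0: y = z − H·x̄ = [-11]
step 0: S = H·P̄·Hᵀ + R = [197]
step 0: K = P̄·Hᵀ·S⁻¹ = [-47/197; 80/197]
step 0: x' = x̄ + K·y = [-271/197, 302/197]
step 0: P' = (I − K·H)·P̄ = [1534/197 -574/197; -574/197 298/197]
step 1: x̄ = F·x = [-844/197, 1146/197]
step 1: P̄ = F·P·Fᵀ + Q = [9124/197 -10176/197; -10176/197 12314/197]
step 1: y = z − H·x̄ = [-3185/197]
step 1: S = H·P̄·Hᵀ + R = [59682/197]
step 1: K = P̄·Hᵀ·S⁻¹ = [-10702/29841; 4461/9947]
step 1: x' = x̄ + K·y = [922/609, -291/203]
step 1: P' = (I − K·H)·P̄ = [219308/29841 -29124/9947; -29124/9947 15656/9947]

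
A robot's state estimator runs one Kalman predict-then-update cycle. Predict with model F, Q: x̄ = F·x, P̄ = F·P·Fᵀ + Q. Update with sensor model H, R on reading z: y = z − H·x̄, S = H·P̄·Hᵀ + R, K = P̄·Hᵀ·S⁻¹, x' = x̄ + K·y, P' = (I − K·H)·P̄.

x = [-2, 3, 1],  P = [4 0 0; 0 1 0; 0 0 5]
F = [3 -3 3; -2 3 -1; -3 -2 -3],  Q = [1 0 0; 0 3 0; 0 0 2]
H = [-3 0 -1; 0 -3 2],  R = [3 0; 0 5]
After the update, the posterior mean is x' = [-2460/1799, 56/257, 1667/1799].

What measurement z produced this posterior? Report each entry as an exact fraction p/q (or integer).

x̄ = F·x = [-12, 12, -3]
P̄ = F·P·Fᵀ + Q = [91 -48 -75; -48 33 33; -75 33 87]
S = H·P̄·Hᵀ + R = [459 -57; -57 254]
K = P̄·Hᵀ·S⁻¹ = [-5626/12593 -1560/12593; 179/771 -20/257; 13109/37779 4699/12593]
x' − x̄ = [19128/1799, -3028/257, 7064/1799] = K·y
y = (KᵀK)⁻¹·Kᵀ·(x' − x̄) = [-36, 44]
z = y + H·x̄ = [-36, 44] + [39, -42] = [3, 2]

z = [3, 2]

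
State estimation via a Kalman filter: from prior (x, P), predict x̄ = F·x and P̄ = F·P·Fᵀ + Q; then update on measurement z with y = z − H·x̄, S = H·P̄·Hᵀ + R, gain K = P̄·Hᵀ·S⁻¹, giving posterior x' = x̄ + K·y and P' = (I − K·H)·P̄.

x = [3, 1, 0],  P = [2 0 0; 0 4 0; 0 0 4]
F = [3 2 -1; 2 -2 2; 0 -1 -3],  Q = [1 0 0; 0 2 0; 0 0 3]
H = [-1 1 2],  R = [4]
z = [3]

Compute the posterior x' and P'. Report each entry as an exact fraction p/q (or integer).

x̄ = F·x = [11, 4, -1]
P̄ = F·P·Fᵀ + Q = [39 -12 4; -12 42 -16; 4 -16 43]
y = z − H·x̄ = [12]
S = H·P̄·Hᵀ + R = [201]
K = P̄·Hᵀ·S⁻¹ = [-43/201; 22/201; 22/67]
x' = x̄ + K·y = [565/67, 356/67, 197/67]
P' = (I − K·H)·P̄ = [5990/201 -1466/201 1214/67; -1466/201 7958/201 -1556/67; 1214/67 -1556/67 1429/67]

x' = [565/67, 356/67, 197/67]
P' = [5990/201 -1466/201 1214/67; -1466/201 7958/201 -1556/67; 1214/67 -1556/67 1429/67]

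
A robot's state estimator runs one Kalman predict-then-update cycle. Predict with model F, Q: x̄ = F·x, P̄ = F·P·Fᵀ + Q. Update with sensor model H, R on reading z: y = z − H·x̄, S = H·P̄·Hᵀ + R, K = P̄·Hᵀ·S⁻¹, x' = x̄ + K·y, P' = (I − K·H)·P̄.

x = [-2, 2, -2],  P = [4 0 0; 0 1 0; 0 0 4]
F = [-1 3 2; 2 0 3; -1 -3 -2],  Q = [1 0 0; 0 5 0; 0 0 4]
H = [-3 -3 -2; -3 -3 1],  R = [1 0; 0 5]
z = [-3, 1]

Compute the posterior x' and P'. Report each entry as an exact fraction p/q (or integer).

x̄ = F·x = [4, -10, 0]
P̄ = F·P·Fᵀ + Q = [30 16 -21; 16 57 -32; -21 -32 33]
y = z − H·x̄ = [-21, -17]
S = H·P̄·Hᵀ + R = [568 846; 846 1427]
K = P̄·Hᵀ·S⁻¹ = [-1239/47410 -2274/23705; -8839/94820 -5719/47410; -29721/94820 15189/47410]
x' = x̄ + K·y = [58595/9482, -113627/18964, 21543/18964]
P' = (I − K·H)·P̄ = [290112/23705 -575033/47410 -7167/47410; -575033/47410 1163757/94820 -16117/94820; -7167/47410 -16117/94820 60537/94820]

x' = [58595/9482, -113627/18964, 21543/18964]
P' = [290112/23705 -575033/47410 -7167/47410; -575033/47410 1163757/94820 -16117/94820; -7167/47410 -16117/94820 60537/94820]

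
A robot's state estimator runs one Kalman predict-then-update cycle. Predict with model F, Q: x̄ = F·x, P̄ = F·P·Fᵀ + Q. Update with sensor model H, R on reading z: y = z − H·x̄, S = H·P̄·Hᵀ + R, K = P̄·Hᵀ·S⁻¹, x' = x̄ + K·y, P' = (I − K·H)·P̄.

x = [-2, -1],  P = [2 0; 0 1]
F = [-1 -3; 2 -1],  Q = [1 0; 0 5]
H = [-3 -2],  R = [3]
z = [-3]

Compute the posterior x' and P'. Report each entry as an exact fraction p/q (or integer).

x̄ = F·x = [5, -3]
P̄ = F·P·Fᵀ + Q = [12 -1; -1 14]
y = z − H·x̄ = [6]
S = H·P̄·Hᵀ + R = [155]
K = P̄·Hᵀ·S⁻¹ = [-34/155; -5/31]
x' = x̄ + K·y = [571/155, -123/31]
P' = (I − K·H)·P̄ = [704/155 -201/31; -201/31 309/31]

x' = [571/155, -123/31]
P' = [704/155 -201/31; -201/31 309/31]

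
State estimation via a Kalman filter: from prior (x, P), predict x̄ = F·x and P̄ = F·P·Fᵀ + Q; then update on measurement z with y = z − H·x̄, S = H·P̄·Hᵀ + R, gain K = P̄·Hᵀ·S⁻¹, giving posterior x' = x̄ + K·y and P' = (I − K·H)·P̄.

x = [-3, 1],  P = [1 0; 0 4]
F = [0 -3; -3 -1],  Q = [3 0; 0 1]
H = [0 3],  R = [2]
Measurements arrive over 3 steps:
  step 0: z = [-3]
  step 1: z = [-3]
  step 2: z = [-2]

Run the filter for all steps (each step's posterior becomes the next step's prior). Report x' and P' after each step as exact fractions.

step 0: x' = [-339/32, -55/64], P' = [231/8 3/16; 3/16 7/32]
step 1: x' = [172155/75583, -73430/75583], P' = [373971/75583 150/75583; 150/75583 16782/75583]
step 2: x' = [6685026/2234443, -1545721/2234443], P' = [78019905/15641101 51696/15641101; 51696/15641101 3459004/15641101]

step 0: x̄ = F·x = [-3, 8]
step 0: P̄ = F·P·Fᵀ + Q = [39 12; 12 14]
step 0: y = z − H·x̄ = [-27]
step 0: S = H·P̄·Hᵀ + R = [128]
step 0: K = P̄·Hᵀ·S⁻¹ = [9/32; 21/64]
step 0: x' = x̄ + K·y = [-339/32, -55/64]
step 0: P' = (I − K·H)·P̄ = [231/8 3/16; 3/16 7/32]
step 1: x̄ = F·x = [165/64, 2089/64]
step 1: P̄ = F·P·Fᵀ + Q = [159/32 75/32; 75/32 8391/32]
step 1: y = z − H·x̄ = [-6459/64]
step 1: S = H·P̄·Hᵀ + R = [75583/32]
step 1: K = P̄·Hᵀ·S⁻¹ = [225/75583; 25173/75583]
step 1: x' = x̄ + K·y = [172155/75583, -73430/75583]
step 1: P' = (I − K·H)·P̄ = [373971/75583 150/75583; 150/75583 16782/75583]
step 2: x̄ = F·x = [220290/75583, -443035/75583]
step 2: P̄ = F·P·Fᵀ + Q = [377787/75583 51696/75583; 51696/75583 3459004/75583]
step 2: y = z − H·x̄ = [1177939/75583]
step 2: S = H·P̄·Hᵀ + R = [31282202/75583]
step 2: K = P̄·Hᵀ·S⁻¹ = [77544/15641101; 5188506/15641101]
step 2: x' = x̄ + K·y = [6685026/2234443, -1545721/2234443]
step 2: P' = (I − K·H)·P̄ = [78019905/15641101 51696/15641101; 51696/15641101 3459004/15641101]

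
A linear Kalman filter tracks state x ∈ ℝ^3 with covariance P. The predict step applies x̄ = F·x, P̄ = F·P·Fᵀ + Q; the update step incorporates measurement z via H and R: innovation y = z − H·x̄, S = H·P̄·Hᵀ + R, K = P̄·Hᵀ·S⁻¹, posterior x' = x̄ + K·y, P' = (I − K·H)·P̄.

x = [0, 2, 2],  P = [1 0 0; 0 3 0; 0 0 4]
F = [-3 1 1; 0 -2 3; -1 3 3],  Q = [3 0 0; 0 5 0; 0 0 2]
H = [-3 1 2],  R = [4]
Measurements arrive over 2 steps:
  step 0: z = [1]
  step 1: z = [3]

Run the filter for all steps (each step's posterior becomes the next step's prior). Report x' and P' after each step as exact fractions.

step 0: x' = [333/80, -443/240, 311/40], P' = [1517/80 551/80 999/40; 551/80 7679/240 -203/40; 999/40 -203/40 813/20]
step 1: x' = [-97237/552238, 5160043/552238, -940247/276119], P' = [2136165/276119 -7573387/276119 6941259/276119; -7573387/276119 75694445/276119 -49069731/276119; 6941259/276119 -49069731/276119 35079324/276119]

step 0: x̄ = F·x = [4, 2, 12]
step 0: P̄ = F·P·Fᵀ + Q = [19 6 24; 6 53 18; 24 18 66]
step 0: y = z − H·x̄ = [-13]
step 0: S = H·P̄·Hᵀ + R = [240]
step 0: K = P̄·Hᵀ·S⁻¹ = [-1/80; 71/240; 13/40]
step 0: x' = x̄ + K·y = [333/80, -443/240, 311/40]
step 0: P' = (I − K·H)·P̄ = [1517/80 551/80 999/40; 551/80 7679/240 -203/40; 999/40 -203/40 813/20]
step 1: x̄ = F·x = [-787/120, 1621/60, 109/8]
step 1: P̄ = F·P·Fᵀ + Q = [2699/60 -3917/30 -297/4; -3917/30 8396/15 195/2; -297/4 195/2 1569/4]
step 1: y = z − H·x̄ = [-8513/120]
step 1: S = H·P̄·Hᵀ + R = [276119/60]
step 1: K = P̄·Hᵀ·S⁻¹ = [-24841/276119; 68786/276119; 66285/276119]
step 1: x' = x̄ + K·y = [-97237/552238, 5160043/552238, -940247/276119]
step 1: P' = (I − K·H)·P̄ = [2136165/276119 -7573387/276119 6941259/276119; -7573387/276119 75694445/276119 -49069731/276119; 6941259/276119 -49069731/276119 35079324/276119]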